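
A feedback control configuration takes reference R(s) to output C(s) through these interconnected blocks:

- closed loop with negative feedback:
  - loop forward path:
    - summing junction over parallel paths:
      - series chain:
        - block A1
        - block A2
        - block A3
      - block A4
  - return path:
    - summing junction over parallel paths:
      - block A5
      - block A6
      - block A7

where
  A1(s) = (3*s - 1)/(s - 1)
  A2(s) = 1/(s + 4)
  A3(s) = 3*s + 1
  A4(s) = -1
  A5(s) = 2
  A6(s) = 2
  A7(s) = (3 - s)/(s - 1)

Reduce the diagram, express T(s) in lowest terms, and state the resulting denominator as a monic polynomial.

Step 1 - multiply A1, A2, A3 (series) -> (9*s^2 - 1)/(s^2 + 3*s - 4)
Step 2 - add (A1*A2*A3), A4 (parallel) -> (8*s^2 - 3*s + 3)/(s^2 + 3*s - 4)
Step 3 - sum the parallel branches A5, A6, A7 -> (3*s - 1)/(s - 1)
Step 4 - apply the feedback formula to ((A1*A2*A3)+A4), (A5+A6+A7) -> (8*s^3 - 11*s^2 + 6*s - 3)/(25*s^3 - 15*s^2 + 5*s + 1)
T(s) is the step-4 result (common factors already cancelled). Leading coefficient of the denominator: 25. Divide through by 25 for the monic polynomial.

Therefore the answer is s^3 - 3*s^2/5 + s/5 + 1/25.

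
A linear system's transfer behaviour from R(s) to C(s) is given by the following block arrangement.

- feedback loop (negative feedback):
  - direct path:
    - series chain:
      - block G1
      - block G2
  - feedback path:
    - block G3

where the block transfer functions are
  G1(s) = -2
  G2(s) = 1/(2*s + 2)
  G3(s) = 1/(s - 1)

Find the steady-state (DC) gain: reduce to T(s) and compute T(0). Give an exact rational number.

Step 1: cascade G1, G2 = (-1)/(s + 1)
Step 2: close the feedback loop around (G1*G2), G3 = (1 - s)/(s^2 - 2)
Step 2 gives the overall T(s). Then T(0) = 1/(-2) = -1/2.

Answer: -1/2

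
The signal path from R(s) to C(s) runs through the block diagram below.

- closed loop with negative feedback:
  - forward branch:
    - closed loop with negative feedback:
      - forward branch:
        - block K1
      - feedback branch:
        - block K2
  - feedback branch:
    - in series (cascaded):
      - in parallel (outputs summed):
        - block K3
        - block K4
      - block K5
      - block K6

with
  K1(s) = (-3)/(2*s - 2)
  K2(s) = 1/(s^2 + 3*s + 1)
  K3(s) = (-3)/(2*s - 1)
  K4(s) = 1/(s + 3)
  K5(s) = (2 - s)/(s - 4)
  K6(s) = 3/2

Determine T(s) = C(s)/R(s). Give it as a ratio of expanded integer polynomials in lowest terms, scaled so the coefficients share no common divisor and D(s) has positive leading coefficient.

The answer is (-12*s^5 - 18*s^4 + 180*s^3 + 360*s^2 - 78*s - 72)/(8*s^6 + 4*s^5 - 141*s^4 - 231*s^3 + 265*s^2 + 602*s + 60).

Reasoning:
[1] reduce the feedback loop with forward K1 and return K2; result (-3*s^2 - 9*s - 3)/(2*s^3 + 4*s^2 - 4*s - 5)
[2] add K3, K4 (parallel); result (-s - 10)/(2*s^2 + 5*s - 3)
[3] reduce the series chain (K3+K4), K5, K6; result (3*s^2 + 24*s - 60)/(4*s^3 - 6*s^2 - 46*s + 24)
[4] collapse the loop ([K1/(1+K1*K2)] forward, ((K3+K4)*K5*K6) return): this yields T(s), and no further normalization is needed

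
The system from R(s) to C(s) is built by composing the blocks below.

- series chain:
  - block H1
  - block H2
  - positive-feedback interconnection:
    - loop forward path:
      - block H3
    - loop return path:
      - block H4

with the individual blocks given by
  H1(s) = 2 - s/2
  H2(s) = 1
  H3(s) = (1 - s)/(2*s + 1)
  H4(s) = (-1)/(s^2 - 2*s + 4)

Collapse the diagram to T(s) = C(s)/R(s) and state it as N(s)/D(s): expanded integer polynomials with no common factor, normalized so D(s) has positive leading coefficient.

Step 1: collapse the loop (H3 forward, H4 return): (-s^3 + 3*s^2 - 6*s + 4)/(2*s^3 - 3*s^2 + 5*s + 5)
Step 2: reduce the series chain H1, H2, [H3/(1-H3*H4)]; the result is T(s) itself (integer coefficients, no common factor, positive leading denominator coefficient)

Final answer: (s^4 - 7*s^3 + 18*s^2 - 28*s + 16)/(4*s^3 - 6*s^2 + 10*s + 10)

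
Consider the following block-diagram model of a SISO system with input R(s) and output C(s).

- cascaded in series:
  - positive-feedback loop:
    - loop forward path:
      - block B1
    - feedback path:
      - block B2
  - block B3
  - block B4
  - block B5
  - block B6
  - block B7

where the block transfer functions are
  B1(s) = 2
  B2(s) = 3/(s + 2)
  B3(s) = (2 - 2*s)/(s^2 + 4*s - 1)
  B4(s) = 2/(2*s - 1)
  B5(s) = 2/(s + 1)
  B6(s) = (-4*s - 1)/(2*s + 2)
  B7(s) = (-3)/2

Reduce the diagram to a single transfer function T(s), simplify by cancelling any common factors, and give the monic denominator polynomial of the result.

Reducing step by step:

Step 1 - reduce the feedback loop with forward B1 and return B2 -> (2*s + 4)/(s - 4)
Step 2 - combine [B1/(1-B1*B2)], B3, B4, B5, B6, B7 in series -> (-48*s^3 - 60*s^2 + 84*s + 24)/(2*s^6 + 3*s^5 - 34*s^4 - 44*s^3 + 12*s^2 + 17*s - 4)
No further cancellation is possible in the step-2 result, so that is T(s). Its denominator becomes monic after dividing by the leading coefficient 2.

Answer: s^6 + 3*s^5/2 - 17*s^4 - 22*s^3 + 6*s^2 + 17*s/2 - 2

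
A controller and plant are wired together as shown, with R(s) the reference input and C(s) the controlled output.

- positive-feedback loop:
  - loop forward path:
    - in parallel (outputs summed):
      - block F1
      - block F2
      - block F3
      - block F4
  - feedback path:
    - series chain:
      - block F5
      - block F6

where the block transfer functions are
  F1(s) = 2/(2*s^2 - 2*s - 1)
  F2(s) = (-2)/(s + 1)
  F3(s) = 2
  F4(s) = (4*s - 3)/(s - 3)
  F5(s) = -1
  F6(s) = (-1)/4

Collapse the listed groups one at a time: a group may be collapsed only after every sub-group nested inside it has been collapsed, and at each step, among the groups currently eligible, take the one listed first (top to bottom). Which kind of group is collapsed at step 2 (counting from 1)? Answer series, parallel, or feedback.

[1] parallel reduction of F1, F2, F3, F4
[2] series reduction of F5, F6
[3] close the feedback loop around (F1+F2+F3+F4), (F5*F6)
Step 2 collapses a series group.

Final answer: series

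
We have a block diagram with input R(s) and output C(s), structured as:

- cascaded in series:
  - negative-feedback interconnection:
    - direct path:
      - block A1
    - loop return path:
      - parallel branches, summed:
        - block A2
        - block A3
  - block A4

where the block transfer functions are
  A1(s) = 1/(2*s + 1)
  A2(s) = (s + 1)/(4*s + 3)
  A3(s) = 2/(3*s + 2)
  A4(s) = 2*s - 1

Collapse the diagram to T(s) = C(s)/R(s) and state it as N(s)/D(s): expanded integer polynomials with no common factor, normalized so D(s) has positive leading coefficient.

(1) reduce the parallel group A2, A3; result (3*s^2 + 13*s + 8)/(12*s^2 + 17*s + 6)
(2) close the feedback loop around A1, (A2+A3); result (12*s^2 + 17*s + 6)/(24*s^3 + 49*s^2 + 42*s + 14)
(3) reduce the series chain [A1/(1+A1*(A2+A3))], A4 - this is the overall T(s), already in the required normalized form

Hence the answer: (24*s^3 + 22*s^2 - 5*s - 6)/(24*s^3 + 49*s^2 + 42*s + 14)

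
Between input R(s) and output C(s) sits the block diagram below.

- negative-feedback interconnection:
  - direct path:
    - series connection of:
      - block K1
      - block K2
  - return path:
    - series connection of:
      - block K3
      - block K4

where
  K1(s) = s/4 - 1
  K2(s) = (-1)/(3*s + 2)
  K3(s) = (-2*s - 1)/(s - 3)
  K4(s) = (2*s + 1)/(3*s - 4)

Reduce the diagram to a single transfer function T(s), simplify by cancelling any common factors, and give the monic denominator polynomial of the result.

[1] multiply K1, K2 (series) gives (4 - s)/(12*s + 8)
[2] multiply K3, K4 (series) gives (-4*s^2 - 4*s - 1)/(3*s^2 - 13*s + 12)
[3] collapse the loop ((K1*K2) forward, (K3*K4) return) gives (-3*s^3 + 25*s^2 - 64*s + 48)/(40*s^3 - 144*s^2 + 25*s + 92)
No further cancellation is possible in the step-3 result, so that is T(s). Its denominator becomes monic after dividing by the leading coefficient 40.

Hence the answer: s^3 - 18*s^2/5 + 5*s/8 + 23/10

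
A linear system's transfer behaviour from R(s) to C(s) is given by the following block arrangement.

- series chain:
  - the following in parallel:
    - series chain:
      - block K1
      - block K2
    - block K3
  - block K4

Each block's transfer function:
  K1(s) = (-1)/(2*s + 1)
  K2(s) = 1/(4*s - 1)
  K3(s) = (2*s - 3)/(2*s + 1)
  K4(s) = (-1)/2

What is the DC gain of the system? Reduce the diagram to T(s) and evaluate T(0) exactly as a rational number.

Answer: 1

Working:
Step 1: reduce the series chain K1, K2 = (-1)/(8*s^2 + 2*s - 1)
Step 2: reduce the parallel group (K1*K2), K3 = (8*s^2 - 14*s + 2)/(8*s^2 + 2*s - 1)
Step 3: multiply ((K1*K2)+K3), K4 (series) = (-4*s^2 + 7*s - 1)/(8*s^2 + 2*s - 1)
Step 3 gives the overall T(s). Then T(0) = -1/(-1) = 1.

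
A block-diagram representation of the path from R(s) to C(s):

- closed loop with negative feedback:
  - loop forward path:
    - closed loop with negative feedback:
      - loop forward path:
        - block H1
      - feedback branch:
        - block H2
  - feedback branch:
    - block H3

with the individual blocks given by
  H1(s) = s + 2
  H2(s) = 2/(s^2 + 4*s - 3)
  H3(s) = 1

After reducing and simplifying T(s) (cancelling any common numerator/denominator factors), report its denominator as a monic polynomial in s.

(1) collapse the loop (H1 forward, H2 return) gives (s^3 + 6*s^2 + 5*s - 6)/(s^2 + 6*s + 1)
(2) reduce the feedback loop with forward [H1/(1+H1*H2)] and return H3 gives (s^3 + 6*s^2 + 5*s - 6)/(s^3 + 7*s^2 + 11*s - 5)
T(s) is the step-2 result (common factors already cancelled). Leading coefficient of the denominator: 1, so no rescaling is needed.

Hence the answer: s^3 + 7*s^2 + 11*s - 5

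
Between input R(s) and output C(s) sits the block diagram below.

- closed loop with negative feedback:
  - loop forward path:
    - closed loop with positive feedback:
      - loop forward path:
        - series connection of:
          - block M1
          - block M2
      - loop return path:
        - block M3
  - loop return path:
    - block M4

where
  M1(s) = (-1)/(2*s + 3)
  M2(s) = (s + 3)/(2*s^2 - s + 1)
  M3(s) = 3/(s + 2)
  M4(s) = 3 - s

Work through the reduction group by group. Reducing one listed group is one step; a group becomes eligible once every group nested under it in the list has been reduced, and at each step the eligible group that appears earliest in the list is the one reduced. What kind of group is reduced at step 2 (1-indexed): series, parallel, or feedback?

[1] multiply M1, M2 (series)
[2] collapse the loop ((M1*M2) forward, M3 return)
[3] feedback reduction of [(M1*M2)/(1-(M1*M2)*M3)], M4
At step 2 the group reduced is feedback.

Final answer: feedback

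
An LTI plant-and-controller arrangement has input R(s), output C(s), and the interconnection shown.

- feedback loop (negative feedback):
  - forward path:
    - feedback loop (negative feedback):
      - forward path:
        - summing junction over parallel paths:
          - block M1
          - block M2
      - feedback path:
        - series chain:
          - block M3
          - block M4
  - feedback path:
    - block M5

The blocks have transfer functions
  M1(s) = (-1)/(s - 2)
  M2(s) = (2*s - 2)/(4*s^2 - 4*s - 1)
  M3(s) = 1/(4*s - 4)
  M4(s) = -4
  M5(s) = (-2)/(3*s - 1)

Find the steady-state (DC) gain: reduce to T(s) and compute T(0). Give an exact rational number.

The answer is 5/17.

Reasoning:
(1) sum the parallel branches M1, M2; result (-2*s^2 - 2*s + 5)/(4*s^3 - 12*s^2 + 7*s + 2)
(2) cascade M3, M4; result (-1)/(s - 1)
(3) close the feedback loop around (M1+M2), (M3*M4); result (-2*s^3 + 7*s - 5)/(4*s^4 - 16*s^3 + 21*s^2 - 3*s - 7)
(4) apply the feedback formula to [(M1+M2)/(1+(M1+M2)*(M3*M4))], M5; result (-6*s^4 + 2*s^3 + 21*s^2 - 22*s + 5)/(12*s^5 - 52*s^4 + 83*s^3 - 30*s^2 - 32*s + 17)
Step 4 gives the overall T(s). Then T(0) = 5/17.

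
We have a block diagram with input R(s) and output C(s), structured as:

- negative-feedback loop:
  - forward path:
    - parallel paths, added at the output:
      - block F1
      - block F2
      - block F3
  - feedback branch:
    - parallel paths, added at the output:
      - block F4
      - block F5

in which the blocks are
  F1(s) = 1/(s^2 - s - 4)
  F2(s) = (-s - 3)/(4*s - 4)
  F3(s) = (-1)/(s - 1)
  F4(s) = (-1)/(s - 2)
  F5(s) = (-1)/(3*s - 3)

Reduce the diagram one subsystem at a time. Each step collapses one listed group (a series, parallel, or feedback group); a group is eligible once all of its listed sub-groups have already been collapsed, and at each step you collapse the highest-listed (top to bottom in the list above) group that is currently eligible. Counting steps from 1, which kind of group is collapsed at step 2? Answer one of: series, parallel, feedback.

Answer: parallel

Working:
Step 1. parallel reduction of F1, F2, F3
Step 2. parallel reduction of F4, F5
Step 3. reduce the feedback loop with forward (F1+F2+F3) and return (F4+F5)
Step 2 collapses a parallel group.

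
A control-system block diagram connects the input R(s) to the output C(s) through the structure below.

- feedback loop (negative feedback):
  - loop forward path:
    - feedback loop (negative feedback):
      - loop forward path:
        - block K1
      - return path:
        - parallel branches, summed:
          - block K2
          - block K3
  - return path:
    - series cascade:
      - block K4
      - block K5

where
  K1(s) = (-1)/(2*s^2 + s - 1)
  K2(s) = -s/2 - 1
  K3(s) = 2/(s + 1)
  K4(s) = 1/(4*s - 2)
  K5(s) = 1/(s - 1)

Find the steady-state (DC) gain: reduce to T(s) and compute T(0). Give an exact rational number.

Reducing step by step:

(1) sum the parallel branches K2, K3 gives (-s^2 - 3*s + 2)/(2*s + 2)
(2) reduce the feedback loop with forward K1 and return (K2+K3) gives (-2*s - 2)/(4*s^3 + 7*s^2 + 3*s - 4)
(3) series reduction of K4, K5 gives 1/(4*s^2 - 6*s + 2)
(4) collapse the loop ([K1/(1+K1*(K2+K3))] forward, (K4*K5) return) gives (-4*s^3 + 2*s^2 + 4*s - 2)/(8*s^5 + 2*s^4 - 11*s^3 - 10*s^2 + 14*s - 5)
Step 4 gives the overall T(s). Then T(0) = -2/(-5) = 2/5.

Answer: 2/5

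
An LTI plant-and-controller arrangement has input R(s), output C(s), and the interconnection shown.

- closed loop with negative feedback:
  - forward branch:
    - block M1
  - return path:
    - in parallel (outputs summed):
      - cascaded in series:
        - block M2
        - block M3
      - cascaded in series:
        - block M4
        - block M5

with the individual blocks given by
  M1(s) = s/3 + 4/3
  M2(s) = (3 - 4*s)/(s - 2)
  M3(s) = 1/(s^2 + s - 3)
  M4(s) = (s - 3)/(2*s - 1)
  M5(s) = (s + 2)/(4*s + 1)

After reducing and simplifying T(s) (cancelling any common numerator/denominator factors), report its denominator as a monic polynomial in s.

The answer is s^6 + 26*s^5 - 80*s^4 - 236*s^3 + 395*s^2 + 28*s - 174.

Reasoning:
Step 1. combine M2, M3 in series; result (3 - 4*s)/(s^3 - s^2 - 5*s + 6)
Step 2. combine M4, M5 in series; result (s^2 - s - 6)/(8*s^2 - 2*s - 1)
Step 3. combine (M2*M3), (M4*M5) in parallel; result (s^5 - 2*s^4 - 42*s^3 + 49*s^2 + 22*s - 39)/(8*s^5 - 10*s^4 - 39*s^3 + 59*s^2 - 7*s - 6)
Step 4. collapse the loop (M1 forward, ((M2*M3)+(M4*M5)) return); result (8*s^6 + 22*s^5 - 79*s^4 - 97*s^3 + 229*s^2 - 34*s - 24)/(s^6 + 26*s^5 - 80*s^4 - 236*s^3 + 395*s^2 + 28*s - 174)
That last expression is T(s), already simplified, and its denominator is already monic.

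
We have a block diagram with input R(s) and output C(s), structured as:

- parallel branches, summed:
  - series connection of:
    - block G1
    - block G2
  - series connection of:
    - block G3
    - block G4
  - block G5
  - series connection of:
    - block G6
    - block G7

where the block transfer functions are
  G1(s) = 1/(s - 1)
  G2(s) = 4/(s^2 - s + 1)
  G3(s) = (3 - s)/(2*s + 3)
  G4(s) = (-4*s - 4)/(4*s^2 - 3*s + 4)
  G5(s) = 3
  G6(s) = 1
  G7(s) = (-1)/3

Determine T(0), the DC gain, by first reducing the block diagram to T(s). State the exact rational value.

The answer is -7/3.

Reasoning:
1. reduce the series chain G1, G2 gives 4/(s^3 - 2*s^2 + 2*s - 1)
2. cascade G3, G4 gives (4*s^2 - 8*s - 12)/(8*s^3 + 6*s^2 - s + 12)
3. reduce the series chain G6, G7 gives (-1)/3
4. sum the parallel branches (G1*G2), (G3*G4), G5, (G6*G7) gives (64*s^6 - 68*s^5 - 24*s^4 + 276*s^3 - 172*s^2 + 140*s + 84)/(24*s^6 - 30*s^5 + 9*s^4 + 54*s^3 - 96*s^2 + 75*s - 36)
The step-4 result is T(s). Setting s = 0: T(0) = 84/(-36) = -7/3.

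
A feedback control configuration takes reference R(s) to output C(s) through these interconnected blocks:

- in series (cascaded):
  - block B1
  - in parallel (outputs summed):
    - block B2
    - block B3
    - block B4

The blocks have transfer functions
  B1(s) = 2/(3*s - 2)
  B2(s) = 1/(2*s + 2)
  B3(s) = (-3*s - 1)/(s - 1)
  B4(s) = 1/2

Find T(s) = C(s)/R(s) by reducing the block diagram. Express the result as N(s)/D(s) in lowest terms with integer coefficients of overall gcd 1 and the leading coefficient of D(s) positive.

The answer is (-5*s^2 - 7*s - 4)/(3*s^3 - 2*s^2 - 3*s + 2).

Reasoning:
Step 1 - add B2, B3, B4 (parallel), giving (-5*s^2 - 7*s - 4)/(2*s^2 - 2)
Step 2 - reduce the series chain B1, (B2+B3+B4) - this is the overall T(s), already in the required normalized form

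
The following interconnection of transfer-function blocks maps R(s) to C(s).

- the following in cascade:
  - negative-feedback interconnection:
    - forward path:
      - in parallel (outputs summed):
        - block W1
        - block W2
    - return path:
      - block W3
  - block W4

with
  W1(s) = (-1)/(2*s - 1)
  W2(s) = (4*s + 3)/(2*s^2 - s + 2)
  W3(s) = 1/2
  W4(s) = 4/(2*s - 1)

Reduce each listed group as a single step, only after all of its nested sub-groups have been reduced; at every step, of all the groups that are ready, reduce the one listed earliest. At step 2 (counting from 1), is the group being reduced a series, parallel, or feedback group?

Step 1. parallel reduction of W1, W2
Step 2. collapse the loop ((W1+W2) forward, W3 return)
Step 3. combine [(W1+W2)/(1+(W1+W2)*W3)], W4 in series
At step 2 the group reduced is feedback.

Hence the answer: feedback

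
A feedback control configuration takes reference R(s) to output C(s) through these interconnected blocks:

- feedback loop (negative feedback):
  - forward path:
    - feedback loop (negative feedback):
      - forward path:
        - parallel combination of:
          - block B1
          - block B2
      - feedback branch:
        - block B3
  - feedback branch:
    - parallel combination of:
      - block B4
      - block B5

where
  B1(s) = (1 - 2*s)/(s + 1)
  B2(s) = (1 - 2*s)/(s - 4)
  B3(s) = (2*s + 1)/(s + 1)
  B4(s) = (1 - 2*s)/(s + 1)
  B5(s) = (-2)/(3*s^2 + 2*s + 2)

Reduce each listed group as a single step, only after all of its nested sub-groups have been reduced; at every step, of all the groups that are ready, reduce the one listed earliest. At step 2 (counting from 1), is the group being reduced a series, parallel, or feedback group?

Step 1. add B1, B2 (parallel)
Step 2. apply the feedback formula to (B1+B2), B3
Step 3. reduce the parallel group B4, B5
Step 4. reduce the feedback loop with forward [(B1+B2)/(1+(B1+B2)*B3)] and return (B4+B5)
Step 2: feedback.

Answer: feedback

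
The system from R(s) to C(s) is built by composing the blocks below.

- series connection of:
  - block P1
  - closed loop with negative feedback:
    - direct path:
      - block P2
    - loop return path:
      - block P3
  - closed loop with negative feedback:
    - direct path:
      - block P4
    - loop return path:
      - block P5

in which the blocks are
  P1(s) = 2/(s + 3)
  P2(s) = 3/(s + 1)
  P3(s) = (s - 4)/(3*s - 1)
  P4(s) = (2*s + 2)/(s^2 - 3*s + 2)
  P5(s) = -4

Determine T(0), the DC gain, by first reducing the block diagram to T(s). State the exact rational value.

1. feedback reduction of P2, P3, giving (9*s - 3)/(3*s^2 + 5*s - 13)
2. collapse the loop (P4 forward, P5 return), giving (2*s + 2)/(s^2 - 11*s - 6)
3. cascade P1, [P2/(1+P2*P3)], [P4/(1+P4*P5)], giving (36*s^2 + 24*s - 12)/(3*s^5 - 19*s^4 - 170*s^3 - 145*s^2 + 417*s + 234)
The step-3 result is T(s). Setting s = 0: T(0) = -12/234 = -2/39.

Final answer: -2/39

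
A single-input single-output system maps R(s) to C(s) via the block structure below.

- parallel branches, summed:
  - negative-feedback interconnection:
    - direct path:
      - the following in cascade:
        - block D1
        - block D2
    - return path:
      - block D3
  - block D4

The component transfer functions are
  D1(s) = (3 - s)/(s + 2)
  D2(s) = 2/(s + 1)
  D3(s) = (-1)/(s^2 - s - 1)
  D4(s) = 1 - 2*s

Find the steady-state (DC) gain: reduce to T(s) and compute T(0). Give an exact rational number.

Reducing step by step:

1. combine D1, D2 in series = (6 - 2*s)/(s^2 + 3*s + 2)
2. reduce the feedback loop with forward (D1*D2) and return D3 = (-2*s^3 + 8*s^2 - 4*s - 6)/(s^4 + 2*s^3 - 2*s^2 - 3*s - 8)
3. add [(D1*D2)/(1+(D1*D2)*D3)], D4 (parallel) = (-2*s^5 - 3*s^4 + 4*s^3 + 12*s^2 + 9*s - 14)/(s^4 + 2*s^3 - 2*s^2 - 3*s - 8)
The step-3 result is T(s). Setting s = 0: T(0) = -14/(-8) = 7/4.

Answer: 7/4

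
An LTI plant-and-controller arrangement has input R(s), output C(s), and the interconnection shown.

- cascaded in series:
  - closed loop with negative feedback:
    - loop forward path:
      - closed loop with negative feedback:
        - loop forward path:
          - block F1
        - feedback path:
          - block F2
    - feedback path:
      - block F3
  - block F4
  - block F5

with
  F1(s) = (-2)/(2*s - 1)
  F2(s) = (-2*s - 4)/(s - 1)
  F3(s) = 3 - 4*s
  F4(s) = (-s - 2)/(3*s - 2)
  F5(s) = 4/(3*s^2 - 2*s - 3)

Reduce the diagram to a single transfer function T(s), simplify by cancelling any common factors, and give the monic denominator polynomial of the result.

(1) feedback reduction of F1, F2; result (2 - 2*s)/(2*s^2 + s + 9)
(2) feedback reduction of [F1/(1+F1*F2)], F3; result (2 - 2*s)/(10*s^2 - 13*s + 15)
(3) cascade [[F1/(1+F1*F2)]/(1+[F1/(1+F1*F2)]*F3)], F4, F5; result (8*s^2 + 8*s - 16)/(90*s^5 - 237*s^4 + 241*s^3 - 55*s^2 - 153*s + 90)
That last expression is T(s), already simplified. Scaling its denominator by 1/90 (the reciprocal of the leading coefficient) yields the monic denominator.

Therefore the answer is s^5 - 79*s^4/30 + 241*s^3/90 - 11*s^2/18 - 17*s/10 + 1.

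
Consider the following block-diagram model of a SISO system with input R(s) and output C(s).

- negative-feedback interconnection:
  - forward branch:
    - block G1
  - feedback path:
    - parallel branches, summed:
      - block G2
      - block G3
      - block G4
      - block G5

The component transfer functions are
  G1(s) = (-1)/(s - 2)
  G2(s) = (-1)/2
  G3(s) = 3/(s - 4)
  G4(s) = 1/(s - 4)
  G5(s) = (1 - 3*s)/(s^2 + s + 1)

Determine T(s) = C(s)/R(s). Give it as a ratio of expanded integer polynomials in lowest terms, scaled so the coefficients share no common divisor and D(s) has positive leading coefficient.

First reduce the diagram to T(s).

Step 1 - parallel reduction of G2, G3, G4, G5: (-s^3 + 5*s^2 + 37*s + 4)/(2*s^3 - 6*s^2 - 6*s - 8)
Step 2 - close the feedback loop around G1, (G2+G3+G4+G5), giving the overall T(s)

Answer: (-2*s^3 + 6*s^2 + 6*s + 8)/(2*s^4 - 9*s^3 + s^2 - 33*s + 12)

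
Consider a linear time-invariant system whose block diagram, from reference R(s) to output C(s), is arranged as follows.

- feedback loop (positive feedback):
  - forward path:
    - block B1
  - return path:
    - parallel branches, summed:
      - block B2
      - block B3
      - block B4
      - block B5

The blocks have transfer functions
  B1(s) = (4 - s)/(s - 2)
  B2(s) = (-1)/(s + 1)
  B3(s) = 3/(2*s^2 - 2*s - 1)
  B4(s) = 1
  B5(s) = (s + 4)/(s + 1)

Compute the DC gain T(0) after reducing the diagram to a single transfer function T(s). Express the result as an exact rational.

Step 1 - add B2, B3, B4, B5 (parallel), giving (4*s^3 + 4*s^2 - 7*s - 1)/(2*s^3 - 3*s - 1)
Step 2 - collapse the loop (B1 forward, (B2+B3+B4+B5) return), giving (-2*s^4 + 8*s^3 + 3*s^2 - 11*s - 4)/(6*s^4 - 16*s^3 - 26*s^2 + 32*s + 6)
That last expression is T(s); at s = 0 only the constant terms survive, so T(0) = -4/6 = -2/3.

Answer: -2/3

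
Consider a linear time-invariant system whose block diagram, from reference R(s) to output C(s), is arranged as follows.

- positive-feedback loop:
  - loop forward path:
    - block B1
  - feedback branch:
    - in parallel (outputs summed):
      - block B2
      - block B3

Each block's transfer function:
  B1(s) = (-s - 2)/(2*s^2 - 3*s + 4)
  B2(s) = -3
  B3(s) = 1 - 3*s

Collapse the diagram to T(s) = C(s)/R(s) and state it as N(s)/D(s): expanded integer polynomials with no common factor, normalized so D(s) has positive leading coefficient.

Reducing step by step:

(1) sum the parallel branches B2, B3, giving -3*s - 2
(2) collapse the loop (B1 forward, (B2+B3) return), giving the overall T(s)

Answer: (s + 2)/(s^2 + 11*s)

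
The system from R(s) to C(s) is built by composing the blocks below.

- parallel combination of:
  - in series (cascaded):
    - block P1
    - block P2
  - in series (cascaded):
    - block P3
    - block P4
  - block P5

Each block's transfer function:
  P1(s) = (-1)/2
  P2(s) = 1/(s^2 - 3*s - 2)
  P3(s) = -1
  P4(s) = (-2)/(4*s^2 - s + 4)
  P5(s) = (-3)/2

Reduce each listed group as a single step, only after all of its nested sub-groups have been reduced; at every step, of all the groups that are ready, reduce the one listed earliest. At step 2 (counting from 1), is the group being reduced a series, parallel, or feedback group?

Answer: series

Working:
Step 1 - series reduction of P1, P2
Step 2 - multiply P3, P4 (series)
Step 3 - parallel reduction of (P1*P2), (P3*P4), P5
At step 2 the group reduced is series.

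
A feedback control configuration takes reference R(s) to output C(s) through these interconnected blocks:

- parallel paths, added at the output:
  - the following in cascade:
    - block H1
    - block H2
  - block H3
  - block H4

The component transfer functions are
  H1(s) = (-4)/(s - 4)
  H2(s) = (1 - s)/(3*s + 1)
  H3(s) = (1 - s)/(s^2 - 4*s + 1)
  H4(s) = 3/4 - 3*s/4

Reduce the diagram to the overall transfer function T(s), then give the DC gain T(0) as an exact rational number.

Reducing step by step:

Step 1 - cascade H1, H2 -> (4*s - 4)/(3*s^2 - 11*s - 4)
Step 2 - sum the parallel branches (H1*H2), H3, H4 -> (-9*s^5 + 78*s^4 - 194*s^3 + 90*s^2 + 79*s - 44)/(12*s^4 - 92*s^3 + 172*s^2 + 20*s - 16)
DC gain: substitute s = 0 into T(s) from step 2: T(0) = -44/(-16) = 11/4.

Answer: 11/4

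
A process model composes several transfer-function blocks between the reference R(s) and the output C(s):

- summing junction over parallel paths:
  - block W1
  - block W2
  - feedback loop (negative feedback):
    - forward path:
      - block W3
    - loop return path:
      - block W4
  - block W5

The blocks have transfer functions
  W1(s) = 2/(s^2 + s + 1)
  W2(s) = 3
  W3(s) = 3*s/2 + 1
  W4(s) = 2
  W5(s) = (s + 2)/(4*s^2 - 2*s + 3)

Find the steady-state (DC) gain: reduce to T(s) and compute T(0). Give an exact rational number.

Reducing step by step:

1. collapse the loop (W3 forward, W4 return) gives (3*s + 2)/(6*s + 6)
2. sum the parallel branches W1, W2, [W3/(1+W3*W4)], W5 gives (84*s^5 + 128*s^4 + 217*s^3 + 181*s^2 + 125*s + 108)/(24*s^5 + 36*s^4 + 42*s^3 + 36*s^2 + 24*s + 18)
The step-2 result is T(s). Setting s = 0: T(0) = 108/18 = 6.

Answer: 6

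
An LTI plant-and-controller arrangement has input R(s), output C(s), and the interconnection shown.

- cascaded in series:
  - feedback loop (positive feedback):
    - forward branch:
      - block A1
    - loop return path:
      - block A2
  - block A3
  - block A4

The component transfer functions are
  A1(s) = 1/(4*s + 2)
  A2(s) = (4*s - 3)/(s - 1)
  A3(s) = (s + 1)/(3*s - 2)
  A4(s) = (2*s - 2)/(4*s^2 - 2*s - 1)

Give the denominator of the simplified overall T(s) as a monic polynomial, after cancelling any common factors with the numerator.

Step 1 - apply the feedback formula to A1, A2; result (s - 1)/(4*s^2 - 6*s + 1)
Step 2 - series reduction of [A1/(1-A1*A2)], A3, A4; result (2*s^3 - 2*s^2 - 2*s + 2)/(48*s^5 - 128*s^4 + 100*s^3 - 12*s^2 - 11*s + 2)
Step 2 gives the fully reduced T(s), with no common factor left to cancel. The denominator's leading coefficient is 48, so divide each of its coefficients by 48 to get the monic form.

Answer: s^5 - 8*s^4/3 + 25*s^3/12 - s^2/4 - 11*s/48 + 1/24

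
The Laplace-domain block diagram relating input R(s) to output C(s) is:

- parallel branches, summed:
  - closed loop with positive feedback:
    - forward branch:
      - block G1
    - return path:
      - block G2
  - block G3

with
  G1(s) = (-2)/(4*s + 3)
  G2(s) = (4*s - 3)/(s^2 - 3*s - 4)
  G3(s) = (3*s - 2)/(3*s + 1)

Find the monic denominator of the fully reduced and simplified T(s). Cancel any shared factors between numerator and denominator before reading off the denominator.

The answer is s^4 - 23*s^3/12 - 5*s^2 - 71*s/12 - 3/2.

Reasoning:
(1) apply the feedback formula to G1, G2 -> (-2*s^2 + 6*s + 8)/(4*s^3 - 9*s^2 - 17*s - 18)
(2) add [G1/(1-G1*G2)], G3 (parallel) -> (12*s^4 - 41*s^3 - 17*s^2 + 10*s + 44)/(12*s^4 - 23*s^3 - 60*s^2 - 71*s - 18)
No further cancellation is possible in the step-2 result, so that is T(s). Its denominator becomes monic after dividing by the leading coefficient 12.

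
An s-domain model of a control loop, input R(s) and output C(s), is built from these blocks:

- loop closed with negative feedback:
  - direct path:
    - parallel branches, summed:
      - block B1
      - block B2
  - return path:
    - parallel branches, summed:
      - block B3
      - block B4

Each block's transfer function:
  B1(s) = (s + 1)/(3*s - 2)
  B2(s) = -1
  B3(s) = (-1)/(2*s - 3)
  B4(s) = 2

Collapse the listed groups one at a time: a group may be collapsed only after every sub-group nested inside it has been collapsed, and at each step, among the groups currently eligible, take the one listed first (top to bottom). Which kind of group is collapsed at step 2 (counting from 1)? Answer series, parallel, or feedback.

1. parallel reduction of B1, B2
2. sum the parallel branches B3, B4
3. feedback reduction of (B1+B2), (B3+B4)
So the answer for step 2 is parallel.

Answer: parallel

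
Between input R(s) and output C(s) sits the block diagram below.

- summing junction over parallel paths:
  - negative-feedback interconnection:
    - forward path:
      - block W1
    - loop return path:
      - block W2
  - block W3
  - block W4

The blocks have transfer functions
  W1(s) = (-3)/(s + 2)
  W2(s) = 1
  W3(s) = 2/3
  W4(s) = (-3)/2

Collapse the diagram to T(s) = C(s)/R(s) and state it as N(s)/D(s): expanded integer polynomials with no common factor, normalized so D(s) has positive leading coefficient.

Reducing step by step:

1. close the feedback loop around W1, W2 = (-3)/(s - 1)
2. parallel reduction of [W1/(1+W1*W2)], W3, W4: this yields T(s), and no further normalization is needed

Answer: (-5*s - 13)/(6*s - 6)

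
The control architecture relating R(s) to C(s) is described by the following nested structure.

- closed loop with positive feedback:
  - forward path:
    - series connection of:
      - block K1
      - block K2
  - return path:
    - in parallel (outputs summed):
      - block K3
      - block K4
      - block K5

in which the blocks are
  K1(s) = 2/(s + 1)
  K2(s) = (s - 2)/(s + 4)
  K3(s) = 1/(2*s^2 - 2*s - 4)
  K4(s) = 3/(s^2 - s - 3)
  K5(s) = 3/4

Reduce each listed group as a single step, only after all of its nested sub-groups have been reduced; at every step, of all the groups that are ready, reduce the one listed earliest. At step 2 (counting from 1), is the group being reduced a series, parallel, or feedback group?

Reducing step by step:

Step 1. cascade K1, K2
Step 2. combine K3, K4, K5 in parallel
Step 3. reduce the feedback loop with forward (K1*K2) and return (K3+K4+K5)
Step 2 collapses a parallel group.

Answer: parallel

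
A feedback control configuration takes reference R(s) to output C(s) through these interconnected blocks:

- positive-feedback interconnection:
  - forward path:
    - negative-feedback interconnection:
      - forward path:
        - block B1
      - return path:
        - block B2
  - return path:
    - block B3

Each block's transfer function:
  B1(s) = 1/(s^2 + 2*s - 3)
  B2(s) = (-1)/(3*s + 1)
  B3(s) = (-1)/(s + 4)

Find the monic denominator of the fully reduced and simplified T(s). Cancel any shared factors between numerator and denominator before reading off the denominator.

Step 1: apply the feedback formula to B1, B2 = (3*s + 1)/(3*s^3 + 7*s^2 - 7*s - 4)
Step 2: apply the feedback formula to [B1/(1+B1*B2)], B3 = (3*s^2 + 13*s + 4)/(3*s^4 + 19*s^3 + 21*s^2 - 29*s - 15)
No further cancellation is possible in the step-2 result, so that is T(s). Its denominator becomes monic after dividing by the leading coefficient 3.

Hence the answer: s^4 + 19*s^3/3 + 7*s^2 - 29*s/3 - 5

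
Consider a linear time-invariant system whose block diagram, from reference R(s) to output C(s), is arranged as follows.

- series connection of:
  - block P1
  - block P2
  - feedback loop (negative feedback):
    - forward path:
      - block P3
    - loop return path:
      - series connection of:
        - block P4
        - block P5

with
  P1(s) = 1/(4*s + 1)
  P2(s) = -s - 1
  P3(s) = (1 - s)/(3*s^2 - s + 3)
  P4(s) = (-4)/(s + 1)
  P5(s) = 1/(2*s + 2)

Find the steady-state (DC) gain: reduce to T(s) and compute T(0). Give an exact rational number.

Answer: -1

Working:
Step 1. combine P4, P5 in series gives (-2)/(s^2 + 2*s + 1)
Step 2. collapse the loop (P3 forward, (P4*P5) return) gives (-s^3 - s^2 + s + 1)/(3*s^4 + 5*s^3 + 4*s^2 + 7*s + 1)
Step 3. series reduction of P1, P2, [P3/(1+P3*(P4*P5))] gives (s^4 + 2*s^3 - 2*s - 1)/(12*s^5 + 23*s^4 + 21*s^3 + 32*s^2 + 11*s + 1)
Evaluating the step-3 result (the overall T(s)) at s = 0 gives T(0) = -1/1 = -1.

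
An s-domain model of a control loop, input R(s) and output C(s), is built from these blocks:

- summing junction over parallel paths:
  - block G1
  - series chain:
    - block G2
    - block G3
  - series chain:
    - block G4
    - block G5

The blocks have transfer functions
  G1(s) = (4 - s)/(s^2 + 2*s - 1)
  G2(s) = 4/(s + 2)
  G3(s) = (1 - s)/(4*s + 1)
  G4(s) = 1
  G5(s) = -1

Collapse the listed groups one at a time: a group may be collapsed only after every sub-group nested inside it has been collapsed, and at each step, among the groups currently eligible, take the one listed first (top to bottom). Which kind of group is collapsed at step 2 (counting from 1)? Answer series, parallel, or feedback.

1. reduce the series chain G2, G3
2. cascade G4, G5
3. reduce the parallel group G1, (G2*G3), (G4*G5)
The group at step 2 is a series group.

Hence the answer: series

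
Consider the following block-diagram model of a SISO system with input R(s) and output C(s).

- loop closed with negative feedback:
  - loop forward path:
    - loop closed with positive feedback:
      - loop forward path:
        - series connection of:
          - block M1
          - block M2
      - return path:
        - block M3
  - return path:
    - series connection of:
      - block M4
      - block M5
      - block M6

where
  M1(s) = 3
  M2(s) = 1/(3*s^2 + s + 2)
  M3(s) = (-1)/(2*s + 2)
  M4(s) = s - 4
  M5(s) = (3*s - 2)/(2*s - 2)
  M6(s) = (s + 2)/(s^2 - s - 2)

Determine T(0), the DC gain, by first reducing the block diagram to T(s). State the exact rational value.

The answer is 6/31.

Reasoning:
1. reduce the series chain M1, M2: 3/(3*s^2 + s + 2)
2. close the feedback loop around (M1*M2), M3: (6*s + 6)/(6*s^3 + 8*s^2 + 6*s + 7)
3. reduce the series chain M4, M5, M6: (3*s^3 - 8*s^2 - 20*s + 16)/(2*s^3 - 4*s^2 - 2*s + 4)
4. close the feedback loop around [(M1*M2)/(1-(M1*M2)*M3)], (M4*M5*M6): (6*s^3 - 12*s^2 - 6*s + 12)/(6*s^5 - 10*s^4 + 3*s^3 - 19*s^2 - 69*s + 62)
DC gain: substitute s = 0 into T(s) from step 4: T(0) = 12/62 = 6/31.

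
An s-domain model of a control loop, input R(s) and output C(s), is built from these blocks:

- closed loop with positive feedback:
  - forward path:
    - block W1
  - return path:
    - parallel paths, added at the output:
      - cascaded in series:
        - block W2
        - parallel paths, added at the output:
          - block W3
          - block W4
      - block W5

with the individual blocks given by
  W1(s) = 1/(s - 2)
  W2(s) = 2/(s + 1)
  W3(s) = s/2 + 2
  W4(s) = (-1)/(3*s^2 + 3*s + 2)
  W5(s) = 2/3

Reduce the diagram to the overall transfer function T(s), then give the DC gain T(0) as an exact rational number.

First reduce the diagram to T(s).

Step 1 - combine W3, W4 in parallel gives (3*s^3 + 15*s^2 + 14*s + 6)/(6*s^2 + 6*s + 4)
Step 2 - multiply W2, (W3+W4) (series) gives (3*s^3 + 15*s^2 + 14*s + 6)/(3*s^3 + 6*s^2 + 5*s + 2)
Step 3 - parallel reduction of (W2*(W3+W4)), W5 gives (15*s^3 + 57*s^2 + 52*s + 22)/(9*s^3 + 18*s^2 + 15*s + 6)
Step 4 - reduce the feedback loop with forward W1 and return ((W2*(W3+W4))+W5) gives (9*s^3 + 18*s^2 + 15*s + 6)/(9*s^4 - 15*s^3 - 78*s^2 - 76*s - 34)
Evaluating the step-4 result (the overall T(s)) at s = 0 gives T(0) = 6/(-34) = -3/17.

Answer: -3/17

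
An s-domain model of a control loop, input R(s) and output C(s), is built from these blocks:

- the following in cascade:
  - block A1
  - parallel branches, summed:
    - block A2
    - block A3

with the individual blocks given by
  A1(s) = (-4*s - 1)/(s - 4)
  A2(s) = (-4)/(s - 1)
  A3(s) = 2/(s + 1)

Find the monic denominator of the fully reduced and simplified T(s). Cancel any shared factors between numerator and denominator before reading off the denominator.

Answer: s^3 - 4*s^2 - s + 4

Working:
Step 1. add A2, A3 (parallel); result (-2*s - 6)/(s^2 - 1)
Step 2. combine A1, (A2+A3) in series; result (8*s^2 + 26*s + 6)/(s^3 - 4*s^2 - s + 4)
That last expression is T(s), already simplified, and its denominator is already monic.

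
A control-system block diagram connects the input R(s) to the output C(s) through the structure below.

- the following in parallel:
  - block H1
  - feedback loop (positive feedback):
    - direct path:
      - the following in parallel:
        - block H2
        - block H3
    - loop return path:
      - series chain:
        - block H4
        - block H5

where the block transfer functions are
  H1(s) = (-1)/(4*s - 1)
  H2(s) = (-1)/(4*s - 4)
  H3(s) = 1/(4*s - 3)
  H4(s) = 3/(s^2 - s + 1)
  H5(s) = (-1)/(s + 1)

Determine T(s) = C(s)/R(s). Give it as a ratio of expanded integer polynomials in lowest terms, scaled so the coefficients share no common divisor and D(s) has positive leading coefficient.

The answer is (-16*s^5 + 24*s^4 - 11*s^3 - 16*s^2 + 24*s - 8)/(64*s^6 - 128*s^5 + 76*s^4 + 52*s^3 - 128*s^2 + 64*s - 9).

Reasoning:
[1] parallel reduction of H2, H3: (-1)/(16*s^2 - 28*s + 12)
[2] reduce the series chain H4, H5: (-3)/(s^3 + 1)
[3] collapse the loop ((H2+H3) forward, (H4*H5) return): (-s^3 - 1)/(16*s^5 - 28*s^4 + 12*s^3 + 16*s^2 - 28*s + 9)
[4] reduce the parallel group H1, [(H2+H3)/(1-(H2+H3)*(H4*H5))], which is the overall transfer function T(s) = C(s)/R(s) in lowest terms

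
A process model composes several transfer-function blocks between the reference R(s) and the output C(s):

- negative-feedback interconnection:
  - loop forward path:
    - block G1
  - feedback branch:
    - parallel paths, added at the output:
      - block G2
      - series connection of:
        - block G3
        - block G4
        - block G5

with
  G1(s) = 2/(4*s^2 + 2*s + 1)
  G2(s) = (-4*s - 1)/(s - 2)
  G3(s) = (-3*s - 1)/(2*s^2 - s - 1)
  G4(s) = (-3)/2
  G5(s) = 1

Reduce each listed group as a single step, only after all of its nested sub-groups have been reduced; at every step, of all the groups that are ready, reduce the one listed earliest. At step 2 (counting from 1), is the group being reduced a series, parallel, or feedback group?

[1] reduce the series chain G3, G4, G5
[2] reduce the parallel group G2, (G3*G4*G5)
[3] feedback reduction of G1, (G2+(G3*G4*G5))
At step 2 the group reduced is parallel.

Final answer: parallel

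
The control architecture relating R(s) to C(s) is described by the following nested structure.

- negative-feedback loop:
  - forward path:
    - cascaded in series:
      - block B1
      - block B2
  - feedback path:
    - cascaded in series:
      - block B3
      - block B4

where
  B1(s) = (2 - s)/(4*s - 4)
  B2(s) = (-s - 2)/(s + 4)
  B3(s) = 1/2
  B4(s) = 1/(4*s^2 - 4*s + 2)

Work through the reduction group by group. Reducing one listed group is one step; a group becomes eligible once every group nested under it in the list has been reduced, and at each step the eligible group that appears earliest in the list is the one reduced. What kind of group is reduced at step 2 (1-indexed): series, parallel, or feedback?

The answer is series.

Reasoning:
Step 1. series reduction of B1, B2
Step 2. combine B3, B4 in series
Step 3. collapse the loop ((B1*B2) forward, (B3*B4) return)
At step 2 the group reduced is series.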